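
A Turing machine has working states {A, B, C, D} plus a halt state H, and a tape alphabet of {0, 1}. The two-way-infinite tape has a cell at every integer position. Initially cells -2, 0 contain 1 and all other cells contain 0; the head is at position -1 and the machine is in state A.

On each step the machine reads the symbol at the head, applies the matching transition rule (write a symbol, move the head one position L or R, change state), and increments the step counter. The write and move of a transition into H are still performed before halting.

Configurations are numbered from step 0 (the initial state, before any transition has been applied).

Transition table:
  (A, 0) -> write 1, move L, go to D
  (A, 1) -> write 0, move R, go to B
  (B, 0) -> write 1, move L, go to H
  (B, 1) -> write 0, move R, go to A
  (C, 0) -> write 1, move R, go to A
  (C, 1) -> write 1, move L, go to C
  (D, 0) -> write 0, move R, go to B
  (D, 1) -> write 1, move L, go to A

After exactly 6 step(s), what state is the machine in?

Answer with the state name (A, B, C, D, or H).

Answer: B

Derivation:
Step 1: in state A at pos -1, read 0 -> (A,0)->write 1,move L,goto D. Now: state=D, head=-2, tape[-3..1]=01110 (head:  ^)
Step 2: in state D at pos -2, read 1 -> (D,1)->write 1,move L,goto A. Now: state=A, head=-3, tape[-4..1]=001110 (head:  ^)
Step 3: in state A at pos -3, read 0 -> (A,0)->write 1,move L,goto D. Now: state=D, head=-4, tape[-5..1]=0011110 (head:  ^)
Step 4: in state D at pos -4, read 0 -> (D,0)->write 0,move R,goto B. Now: state=B, head=-3, tape[-5..1]=0011110 (head:   ^)
Step 5: in state B at pos -3, read 1 -> (B,1)->write 0,move R,goto A. Now: state=A, head=-2, tape[-5..1]=0001110 (head:    ^)
Step 6: in state A at pos -2, read 1 -> (A,1)->write 0,move R,goto B. Now: state=B, head=-1, tape[-5..1]=0000110 (head:     ^)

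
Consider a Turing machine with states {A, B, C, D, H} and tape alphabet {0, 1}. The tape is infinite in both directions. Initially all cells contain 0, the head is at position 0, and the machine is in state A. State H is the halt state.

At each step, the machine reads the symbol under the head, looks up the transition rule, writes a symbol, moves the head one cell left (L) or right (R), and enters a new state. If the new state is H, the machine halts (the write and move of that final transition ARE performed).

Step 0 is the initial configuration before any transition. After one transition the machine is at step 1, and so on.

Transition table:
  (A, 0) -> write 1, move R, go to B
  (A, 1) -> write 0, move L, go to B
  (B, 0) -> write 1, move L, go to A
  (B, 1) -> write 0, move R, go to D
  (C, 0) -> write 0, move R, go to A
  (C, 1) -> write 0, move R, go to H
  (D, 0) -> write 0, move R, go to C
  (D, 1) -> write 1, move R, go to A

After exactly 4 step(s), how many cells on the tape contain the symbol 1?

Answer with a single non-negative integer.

Answer: 2

Derivation:
Step 1: in state A at pos 0, read 0 -> (A,0)->write 1,move R,goto B. Now: state=B, head=1, tape[-1..2]=0100 (head:   ^)
Step 2: in state B at pos 1, read 0 -> (B,0)->write 1,move L,goto A. Now: state=A, head=0, tape[-1..2]=0110 (head:  ^)
Step 3: in state A at pos 0, read 1 -> (A,1)->write 0,move L,goto B. Now: state=B, head=-1, tape[-2..2]=00010 (head:  ^)
Step 4: in state B at pos -1, read 0 -> (B,0)->write 1,move L,goto A. Now: state=A, head=-2, tape[-3..2]=001010 (head:  ^)
Cells containing 1 after step 4: {-1, 1} -> 2 cell(s)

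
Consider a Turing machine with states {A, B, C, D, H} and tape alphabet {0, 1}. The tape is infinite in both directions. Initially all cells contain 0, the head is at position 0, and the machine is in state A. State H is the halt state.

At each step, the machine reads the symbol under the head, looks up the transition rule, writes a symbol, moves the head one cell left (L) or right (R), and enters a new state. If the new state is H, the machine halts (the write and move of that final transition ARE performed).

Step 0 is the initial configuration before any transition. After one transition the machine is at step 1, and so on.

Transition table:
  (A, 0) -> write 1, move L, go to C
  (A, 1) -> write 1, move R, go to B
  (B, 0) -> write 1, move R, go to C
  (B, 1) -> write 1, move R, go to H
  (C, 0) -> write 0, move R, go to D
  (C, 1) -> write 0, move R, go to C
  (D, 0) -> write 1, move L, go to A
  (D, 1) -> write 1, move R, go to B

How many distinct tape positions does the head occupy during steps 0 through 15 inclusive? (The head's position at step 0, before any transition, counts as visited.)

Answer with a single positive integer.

Step 1: in state A at pos 0, read 0 -> (A,0)->write 1,move L,goto C. Now: state=C, head=-1, tape[-2..1]=0010 (head:  ^)
Step 2: in state C at pos -1, read 0 -> (C,0)->write 0,move R,goto D. Now: state=D, head=0, tape[-2..1]=0010 (head:   ^)
Step 3: in state D at pos 0, read 1 -> (D,1)->write 1,move R,goto B. Now: state=B, head=1, tape[-2..2]=00100 (head:    ^)
Step 4: in state B at pos 1, read 0 -> (B,0)->write 1,move R,goto C. Now: state=C, head=2, tape[-2..3]=001100 (head:     ^)
Step 5: in state C at pos 2, read 0 -> (C,0)->write 0,move R,goto D. Now: state=D, head=3, tape[-2..4]=0011000 (head:      ^)
Step 6: in state D at pos 3, read 0 -> (D,0)->write 1,move L,goto A. Now: state=A, head=2, tape[-2..4]=0011010 (head:     ^)
Step 7: in state A at pos 2, read 0 -> (A,0)->write 1,move L,goto C. Now: state=C, head=1, tape[-2..4]=0011110 (head:    ^)
Step 8: in state C at pos 1, read 1 -> (C,1)->write 0,move R,goto C. Now: state=C, head=2, tape[-2..4]=0010110 (head:     ^)
Step 9: in state C at pos 2, read 1 -> (C,1)->write 0,move R,goto C. Now: state=C, head=3, tape[-2..4]=0010010 (head:      ^)
Step 10: in state C at pos 3, read 1 -> (C,1)->write 0,move R,goto C. Now: state=C, head=4, tape[-2..5]=00100000 (head:       ^)
Step 11: in state C at pos 4, read 0 -> (C,0)->write 0,move R,goto D. Now: state=D, head=5, tape[-2..6]=001000000 (head:        ^)
Step 12: in state D at pos 5, read 0 -> (D,0)->write 1,move L,goto A. Now: state=A, head=4, tape[-2..6]=001000010 (head:       ^)
Step 13: in state A at pos 4, read 0 -> (A,0)->write 1,move L,goto C. Now: state=C, head=3, tape[-2..6]=001000110 (head:      ^)
Step 14: in state C at pos 3, read 0 -> (C,0)->write 0,move R,goto D. Now: state=D, head=4, tape[-2..6]=001000110 (head:       ^)
Step 15: in state D at pos 4, read 1 -> (D,1)->write 1,move R,goto B. Now: state=B, head=5, tape[-2..6]=001000110 (head:        ^)
Head positions at steps 0..15: starting at 0, distinct positions visited = {-1, 0, 1, 2, 3, 4, 5} -> 7 position(s)

Answer: 7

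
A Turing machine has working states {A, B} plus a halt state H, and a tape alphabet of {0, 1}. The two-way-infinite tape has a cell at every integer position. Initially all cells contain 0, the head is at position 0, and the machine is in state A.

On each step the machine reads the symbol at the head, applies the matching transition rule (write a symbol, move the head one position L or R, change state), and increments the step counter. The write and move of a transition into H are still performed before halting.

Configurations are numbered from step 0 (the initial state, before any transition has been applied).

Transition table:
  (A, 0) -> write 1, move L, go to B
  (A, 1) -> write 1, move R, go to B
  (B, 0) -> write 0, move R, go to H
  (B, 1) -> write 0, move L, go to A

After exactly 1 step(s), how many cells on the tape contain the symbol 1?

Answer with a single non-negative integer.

Answer: 1

Derivation:
Step 1: in state A at pos 0, read 0 -> (A,0)->write 1,move L,goto B. Now: state=B, head=-1, tape[-2..1]=0010 (head:  ^)
Cells containing 1 after step 1: {0} -> 1 cell(s)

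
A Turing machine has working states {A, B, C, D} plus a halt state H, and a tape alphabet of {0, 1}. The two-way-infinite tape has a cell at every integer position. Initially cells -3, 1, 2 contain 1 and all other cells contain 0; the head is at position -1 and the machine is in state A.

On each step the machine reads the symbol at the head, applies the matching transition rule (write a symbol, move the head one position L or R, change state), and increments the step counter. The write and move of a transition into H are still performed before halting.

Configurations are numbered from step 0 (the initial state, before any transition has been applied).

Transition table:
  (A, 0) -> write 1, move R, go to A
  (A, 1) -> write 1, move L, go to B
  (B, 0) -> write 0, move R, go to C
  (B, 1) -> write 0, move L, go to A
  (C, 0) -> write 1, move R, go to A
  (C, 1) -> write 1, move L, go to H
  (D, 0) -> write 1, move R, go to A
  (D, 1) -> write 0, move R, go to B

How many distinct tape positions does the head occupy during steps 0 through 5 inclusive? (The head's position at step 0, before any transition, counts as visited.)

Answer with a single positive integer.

Step 1: in state A at pos -1, read 0 -> (A,0)->write 1,move R,goto A. Now: state=A, head=0, tape[-4..3]=01010110 (head:     ^)
Step 2: in state A at pos 0, read 0 -> (A,0)->write 1,move R,goto A. Now: state=A, head=1, tape[-4..3]=01011110 (head:      ^)
Step 3: in state A at pos 1, read 1 -> (A,1)->write 1,move L,goto B. Now: state=B, head=0, tape[-4..3]=01011110 (head:     ^)
Step 4: in state B at pos 0, read 1 -> (B,1)->write 0,move L,goto A. Now: state=A, head=-1, tape[-4..3]=01010110 (head:    ^)
Step 5: in state A at pos -1, read 1 -> (A,1)->write 1,move L,goto B. Now: state=B, head=-2, tape[-4..3]=01010110 (head:   ^)
Head positions at steps 0..5: starting at -1, distinct positions visited = {-2, -1, 0, 1} -> 4 position(s)

Answer: 4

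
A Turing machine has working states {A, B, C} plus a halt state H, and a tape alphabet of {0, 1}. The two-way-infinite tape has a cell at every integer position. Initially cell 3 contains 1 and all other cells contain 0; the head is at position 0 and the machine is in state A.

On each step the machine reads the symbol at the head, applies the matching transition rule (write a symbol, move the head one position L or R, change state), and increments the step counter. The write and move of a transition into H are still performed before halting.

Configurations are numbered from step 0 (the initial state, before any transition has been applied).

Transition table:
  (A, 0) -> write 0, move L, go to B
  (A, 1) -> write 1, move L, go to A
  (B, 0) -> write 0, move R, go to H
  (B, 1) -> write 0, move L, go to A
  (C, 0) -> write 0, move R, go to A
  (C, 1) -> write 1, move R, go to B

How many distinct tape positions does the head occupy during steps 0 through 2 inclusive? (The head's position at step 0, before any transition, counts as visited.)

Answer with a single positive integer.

Step 1: in state A at pos 0, read 0 -> (A,0)->write 0,move L,goto B. Now: state=B, head=-1, tape[-2..4]=0000010 (head:  ^)
Step 2: in state B at pos -1, read 0 -> (B,0)->write 0,move R,goto H. Now: state=H, head=0, tape[-2..4]=0000010 (head:   ^)
Head positions at steps 0..2: starting at 0, distinct positions visited = {-1, 0} -> 2 position(s)

Answer: 2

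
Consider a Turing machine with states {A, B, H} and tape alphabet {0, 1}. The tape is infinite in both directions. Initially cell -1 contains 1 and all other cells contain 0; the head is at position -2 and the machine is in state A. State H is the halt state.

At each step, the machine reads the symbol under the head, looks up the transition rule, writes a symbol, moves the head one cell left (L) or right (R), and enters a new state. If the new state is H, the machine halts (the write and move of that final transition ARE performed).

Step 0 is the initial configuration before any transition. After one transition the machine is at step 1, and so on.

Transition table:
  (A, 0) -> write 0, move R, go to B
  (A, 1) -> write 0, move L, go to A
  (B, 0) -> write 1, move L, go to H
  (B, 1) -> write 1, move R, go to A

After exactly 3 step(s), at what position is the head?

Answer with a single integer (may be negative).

Step 1: in state A at pos -2, read 0 -> (A,0)->write 0,move R,goto B. Now: state=B, head=-1, tape[-3..0]=0010 (head:   ^)
Step 2: in state B at pos -1, read 1 -> (B,1)->write 1,move R,goto A. Now: state=A, head=0, tape[-3..1]=00100 (head:    ^)
Step 3: in state A at pos 0, read 0 -> (A,0)->write 0,move R,goto B. Now: state=B, head=1, tape[-3..2]=001000 (head:     ^)

Answer: 1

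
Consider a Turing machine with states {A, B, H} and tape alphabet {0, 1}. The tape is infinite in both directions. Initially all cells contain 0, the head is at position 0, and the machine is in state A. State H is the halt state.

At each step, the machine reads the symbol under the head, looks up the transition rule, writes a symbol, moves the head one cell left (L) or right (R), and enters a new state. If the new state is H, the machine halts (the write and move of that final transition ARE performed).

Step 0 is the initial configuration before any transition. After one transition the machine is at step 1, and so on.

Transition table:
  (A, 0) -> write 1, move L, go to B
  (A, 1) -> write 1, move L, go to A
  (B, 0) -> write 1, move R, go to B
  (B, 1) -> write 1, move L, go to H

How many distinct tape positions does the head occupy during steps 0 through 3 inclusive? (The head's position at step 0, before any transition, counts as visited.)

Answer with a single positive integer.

Step 1: in state A at pos 0, read 0 -> (A,0)->write 1,move L,goto B. Now: state=B, head=-1, tape[-2..1]=0010 (head:  ^)
Step 2: in state B at pos -1, read 0 -> (B,0)->write 1,move R,goto B. Now: state=B, head=0, tape[-2..1]=0110 (head:   ^)
Step 3: in state B at pos 0, read 1 -> (B,1)->write 1,move L,goto H. Now: state=H, head=-1, tape[-2..1]=0110 (head:  ^)
Head positions at steps 0..3: starting at 0, distinct positions visited = {-1, 0} -> 2 position(s)

Answer: 2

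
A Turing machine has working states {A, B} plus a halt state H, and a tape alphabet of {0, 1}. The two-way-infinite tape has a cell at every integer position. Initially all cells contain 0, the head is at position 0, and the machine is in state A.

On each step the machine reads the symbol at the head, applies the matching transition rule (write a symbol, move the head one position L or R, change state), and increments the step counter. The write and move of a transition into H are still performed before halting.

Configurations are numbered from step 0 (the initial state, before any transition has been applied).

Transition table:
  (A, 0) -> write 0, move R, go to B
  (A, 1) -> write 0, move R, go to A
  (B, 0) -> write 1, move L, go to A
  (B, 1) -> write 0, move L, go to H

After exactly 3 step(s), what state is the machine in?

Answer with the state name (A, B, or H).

Step 1: in state A at pos 0, read 0 -> (A,0)->write 0,move R,goto B. Now: state=B, head=1, tape[-1..2]=0000 (head:   ^)
Step 2: in state B at pos 1, read 0 -> (B,0)->write 1,move L,goto A. Now: state=A, head=0, tape[-1..2]=0010 (head:  ^)
Step 3: in state A at pos 0, read 0 -> (A,0)->write 0,move R,goto B. Now: state=B, head=1, tape[-1..2]=0010 (head:   ^)

Answer: B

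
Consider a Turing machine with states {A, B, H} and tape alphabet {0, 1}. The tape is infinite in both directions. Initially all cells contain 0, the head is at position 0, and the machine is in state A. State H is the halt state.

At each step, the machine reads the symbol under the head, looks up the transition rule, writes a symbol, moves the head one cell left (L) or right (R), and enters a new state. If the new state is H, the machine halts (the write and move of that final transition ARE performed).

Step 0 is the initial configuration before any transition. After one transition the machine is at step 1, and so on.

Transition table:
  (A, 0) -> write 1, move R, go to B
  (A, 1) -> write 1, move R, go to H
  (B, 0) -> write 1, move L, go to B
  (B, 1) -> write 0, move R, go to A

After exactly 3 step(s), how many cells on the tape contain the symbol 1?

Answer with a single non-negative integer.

Answer: 1

Derivation:
Step 1: in state A at pos 0, read 0 -> (A,0)->write 1,move R,goto B. Now: state=B, head=1, tape[-1..2]=0100 (head:   ^)
Step 2: in state B at pos 1, read 0 -> (B,0)->write 1,move L,goto B. Now: state=B, head=0, tape[-1..2]=0110 (head:  ^)
Step 3: in state B at pos 0, read 1 -> (B,1)->write 0,move R,goto A. Now: state=A, head=1, tape[-1..2]=0010 (head:   ^)
Cells containing 1 after step 3: {1} -> 1 cell(s)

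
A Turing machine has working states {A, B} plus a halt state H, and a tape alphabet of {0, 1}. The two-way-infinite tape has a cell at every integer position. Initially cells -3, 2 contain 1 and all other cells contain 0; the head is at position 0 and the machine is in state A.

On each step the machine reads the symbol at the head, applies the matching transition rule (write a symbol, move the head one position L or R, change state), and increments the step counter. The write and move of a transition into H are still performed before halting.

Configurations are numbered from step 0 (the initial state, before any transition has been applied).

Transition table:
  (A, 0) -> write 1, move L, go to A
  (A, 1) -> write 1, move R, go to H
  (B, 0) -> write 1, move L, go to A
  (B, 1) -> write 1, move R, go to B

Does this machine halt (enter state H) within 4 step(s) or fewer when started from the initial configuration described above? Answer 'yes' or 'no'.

Step 1: in state A at pos 0, read 0 -> (A,0)->write 1,move L,goto A. Now: state=A, head=-1, tape[-4..3]=01001010 (head:    ^)
Step 2: in state A at pos -1, read 0 -> (A,0)->write 1,move L,goto A. Now: state=A, head=-2, tape[-4..3]=01011010 (head:   ^)
Step 3: in state A at pos -2, read 0 -> (A,0)->write 1,move L,goto A. Now: state=A, head=-3, tape[-4..3]=01111010 (head:  ^)
Step 4: in state A at pos -3, read 1 -> (A,1)->write 1,move R,goto H. Now: state=H, head=-2, tape[-4..3]=01111010 (head:   ^)
State H reached at step 4; 4 <= 4 -> yes

Answer: yes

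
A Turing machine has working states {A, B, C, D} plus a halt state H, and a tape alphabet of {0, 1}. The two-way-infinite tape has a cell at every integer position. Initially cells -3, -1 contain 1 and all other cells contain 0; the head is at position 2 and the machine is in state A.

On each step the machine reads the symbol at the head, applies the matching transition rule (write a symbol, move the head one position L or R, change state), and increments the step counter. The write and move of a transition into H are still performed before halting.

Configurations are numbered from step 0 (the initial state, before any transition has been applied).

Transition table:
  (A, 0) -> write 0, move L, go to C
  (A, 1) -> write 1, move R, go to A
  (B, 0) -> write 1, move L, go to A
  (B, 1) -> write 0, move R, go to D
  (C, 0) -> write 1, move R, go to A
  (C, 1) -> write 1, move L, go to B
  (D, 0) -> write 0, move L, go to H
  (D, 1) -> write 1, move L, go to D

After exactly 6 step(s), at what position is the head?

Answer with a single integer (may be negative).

Answer: 0

Derivation:
Step 1: in state A at pos 2, read 0 -> (A,0)->write 0,move L,goto C. Now: state=C, head=1, tape[-4..3]=01010000 (head:      ^)
Step 2: in state C at pos 1, read 0 -> (C,0)->write 1,move R,goto A. Now: state=A, head=2, tape[-4..3]=01010100 (head:       ^)
Step 3: in state A at pos 2, read 0 -> (A,0)->write 0,move L,goto C. Now: state=C, head=1, tape[-4..3]=01010100 (head:      ^)
Step 4: in state C at pos 1, read 1 -> (C,1)->write 1,move L,goto B. Now: state=B, head=0, tape[-4..3]=01010100 (head:     ^)
Step 5: in state B at pos 0, read 0 -> (B,0)->write 1,move L,goto A. Now: state=A, head=-1, tape[-4..3]=01011100 (head:    ^)
Step 6: in state A at pos -1, read 1 -> (A,1)->write 1,move R,goto A. Now: state=A, head=0, tape[-4..3]=01011100 (head:     ^)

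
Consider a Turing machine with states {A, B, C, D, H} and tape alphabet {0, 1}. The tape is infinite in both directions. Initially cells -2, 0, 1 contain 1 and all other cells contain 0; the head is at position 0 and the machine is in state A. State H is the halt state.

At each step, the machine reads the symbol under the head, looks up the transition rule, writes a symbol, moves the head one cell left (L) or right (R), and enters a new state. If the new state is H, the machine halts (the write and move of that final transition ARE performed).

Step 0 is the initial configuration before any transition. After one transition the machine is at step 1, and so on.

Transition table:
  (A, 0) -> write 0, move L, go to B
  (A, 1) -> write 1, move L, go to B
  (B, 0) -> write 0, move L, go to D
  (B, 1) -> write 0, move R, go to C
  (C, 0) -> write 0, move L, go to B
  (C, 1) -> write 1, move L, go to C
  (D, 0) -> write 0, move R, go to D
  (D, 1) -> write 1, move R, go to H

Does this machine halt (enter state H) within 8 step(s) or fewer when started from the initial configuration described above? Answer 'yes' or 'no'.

Step 1: in state A at pos 0, read 1 -> (A,1)->write 1,move L,goto B. Now: state=B, head=-1, tape[-3..2]=010110 (head:   ^)
Step 2: in state B at pos -1, read 0 -> (B,0)->write 0,move L,goto D. Now: state=D, head=-2, tape[-3..2]=010110 (head:  ^)
Step 3: in state D at pos -2, read 1 -> (D,1)->write 1,move R,goto H. Now: state=H, head=-1, tape[-3..2]=010110 (head:   ^)
State H reached at step 3; 3 <= 8 -> yes

Answer: yes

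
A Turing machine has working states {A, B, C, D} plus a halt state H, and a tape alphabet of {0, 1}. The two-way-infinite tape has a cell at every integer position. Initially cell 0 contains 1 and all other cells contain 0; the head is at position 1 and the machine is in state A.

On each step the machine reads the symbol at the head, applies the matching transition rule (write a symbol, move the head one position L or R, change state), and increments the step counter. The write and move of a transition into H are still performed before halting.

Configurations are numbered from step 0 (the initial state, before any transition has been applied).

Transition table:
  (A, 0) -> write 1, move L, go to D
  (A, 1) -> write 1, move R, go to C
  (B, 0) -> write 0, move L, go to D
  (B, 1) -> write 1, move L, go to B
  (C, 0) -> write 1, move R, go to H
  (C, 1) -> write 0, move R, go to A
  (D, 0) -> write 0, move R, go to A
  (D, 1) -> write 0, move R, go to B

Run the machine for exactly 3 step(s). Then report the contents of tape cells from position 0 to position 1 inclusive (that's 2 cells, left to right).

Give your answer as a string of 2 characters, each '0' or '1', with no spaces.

Answer: 01

Derivation:
Step 1: in state A at pos 1, read 0 -> (A,0)->write 1,move L,goto D. Now: state=D, head=0, tape[-1..2]=0110 (head:  ^)
Step 2: in state D at pos 0, read 1 -> (D,1)->write 0,move R,goto B. Now: state=B, head=1, tape[-1..2]=0010 (head:   ^)
Step 3: in state B at pos 1, read 1 -> (B,1)->write 1,move L,goto B. Now: state=B, head=0, tape[-1..2]=0010 (head:  ^)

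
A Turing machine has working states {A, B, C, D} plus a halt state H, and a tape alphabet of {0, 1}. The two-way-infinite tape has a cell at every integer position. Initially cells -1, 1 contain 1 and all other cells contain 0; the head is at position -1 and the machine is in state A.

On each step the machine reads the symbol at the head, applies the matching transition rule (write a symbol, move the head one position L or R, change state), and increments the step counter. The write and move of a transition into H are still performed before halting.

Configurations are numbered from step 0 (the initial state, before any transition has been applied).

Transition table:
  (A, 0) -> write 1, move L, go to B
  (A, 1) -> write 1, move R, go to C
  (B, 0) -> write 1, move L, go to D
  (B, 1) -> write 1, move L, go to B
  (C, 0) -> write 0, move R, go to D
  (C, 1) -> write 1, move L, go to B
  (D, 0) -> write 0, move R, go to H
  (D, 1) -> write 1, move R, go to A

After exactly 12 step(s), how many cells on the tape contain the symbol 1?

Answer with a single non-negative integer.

Step 1: in state A at pos -1, read 1 -> (A,1)->write 1,move R,goto C. Now: state=C, head=0, tape[-2..2]=01010 (head:   ^)
Step 2: in state C at pos 0, read 0 -> (C,0)->write 0,move R,goto D. Now: state=D, head=1, tape[-2..2]=01010 (head:    ^)
Step 3: in state D at pos 1, read 1 -> (D,1)->write 1,move R,goto A. Now: state=A, head=2, tape[-2..3]=010100 (head:     ^)
Step 4: in state A at pos 2, read 0 -> (A,0)->write 1,move L,goto B. Now: state=B, head=1, tape[-2..3]=010110 (head:    ^)
Step 5: in state B at pos 1, read 1 -> (B,1)->write 1,move L,goto B. Now: state=B, head=0, tape[-2..3]=010110 (head:   ^)
Step 6: in state B at pos 0, read 0 -> (B,0)->write 1,move L,goto D. Now: state=D, head=-1, tape[-2..3]=011110 (head:  ^)
Step 7: in state D at pos -1, read 1 -> (D,1)->write 1,move R,goto A. Now: state=A, head=0, tape[-2..3]=011110 (head:   ^)
Step 8: in state A at pos 0, read 1 -> (A,1)->write 1,move R,goto C. Now: state=C, head=1, tape[-2..3]=011110 (head:    ^)
Step 9: in state C at pos 1, read 1 -> (C,1)->write 1,move L,goto B. Now: state=B, head=0, tape[-2..3]=011110 (head:   ^)
Step 10: in state B at pos 0, read 1 -> (B,1)->write 1,move L,goto B. Now: state=B, head=-1, tape[-2..3]=011110 (head:  ^)
Step 11: in state B at pos -1, read 1 -> (B,1)->write 1,move L,goto B. Now: state=B, head=-2, tape[-3..3]=0011110 (head:  ^)
Step 12: in state B at pos -2, read 0 -> (B,0)->write 1,move L,goto D. Now: state=D, head=-3, tape[-4..3]=00111110 (head:  ^)
Cells containing 1 after step 12: {-2, -1, 0, 1, 2} -> 5 cell(s)

Answer: 5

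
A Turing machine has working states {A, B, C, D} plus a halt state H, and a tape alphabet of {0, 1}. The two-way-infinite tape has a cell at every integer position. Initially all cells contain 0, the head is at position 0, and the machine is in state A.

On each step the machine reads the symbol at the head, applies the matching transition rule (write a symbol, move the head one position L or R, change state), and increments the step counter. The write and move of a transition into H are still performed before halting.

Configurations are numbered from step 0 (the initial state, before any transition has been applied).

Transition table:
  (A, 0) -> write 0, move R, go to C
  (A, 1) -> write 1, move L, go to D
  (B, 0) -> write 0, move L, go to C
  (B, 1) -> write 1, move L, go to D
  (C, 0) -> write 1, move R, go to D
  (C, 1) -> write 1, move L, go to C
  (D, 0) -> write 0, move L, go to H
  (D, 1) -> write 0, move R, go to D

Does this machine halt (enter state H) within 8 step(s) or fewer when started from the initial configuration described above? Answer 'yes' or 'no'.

Step 1: in state A at pos 0, read 0 -> (A,0)->write 0,move R,goto C. Now: state=C, head=1, tape[-1..2]=0000 (head:   ^)
Step 2: in state C at pos 1, read 0 -> (C,0)->write 1,move R,goto D. Now: state=D, head=2, tape[-1..3]=00100 (head:    ^)
Step 3: in state D at pos 2, read 0 -> (D,0)->write 0,move L,goto H. Now: state=H, head=1, tape[-1..3]=00100 (head:   ^)
State H reached at step 3; 3 <= 8 -> yes

Answer: yes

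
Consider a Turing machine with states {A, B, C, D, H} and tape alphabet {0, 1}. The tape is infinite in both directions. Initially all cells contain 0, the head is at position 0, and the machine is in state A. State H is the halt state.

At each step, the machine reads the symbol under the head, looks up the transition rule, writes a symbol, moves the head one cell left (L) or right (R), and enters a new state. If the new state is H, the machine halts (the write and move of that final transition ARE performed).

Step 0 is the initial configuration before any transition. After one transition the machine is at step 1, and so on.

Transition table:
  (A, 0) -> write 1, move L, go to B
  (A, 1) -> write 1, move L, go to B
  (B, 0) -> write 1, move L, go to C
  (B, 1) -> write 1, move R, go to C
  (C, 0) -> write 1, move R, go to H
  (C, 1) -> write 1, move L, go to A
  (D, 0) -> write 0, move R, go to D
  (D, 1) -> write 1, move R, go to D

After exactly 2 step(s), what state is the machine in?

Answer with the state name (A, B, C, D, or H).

Step 1: in state A at pos 0, read 0 -> (A,0)->write 1,move L,goto B. Now: state=B, head=-1, tape[-2..1]=0010 (head:  ^)
Step 2: in state B at pos -1, read 0 -> (B,0)->write 1,move L,goto C. Now: state=C, head=-2, tape[-3..1]=00110 (head:  ^)

Answer: C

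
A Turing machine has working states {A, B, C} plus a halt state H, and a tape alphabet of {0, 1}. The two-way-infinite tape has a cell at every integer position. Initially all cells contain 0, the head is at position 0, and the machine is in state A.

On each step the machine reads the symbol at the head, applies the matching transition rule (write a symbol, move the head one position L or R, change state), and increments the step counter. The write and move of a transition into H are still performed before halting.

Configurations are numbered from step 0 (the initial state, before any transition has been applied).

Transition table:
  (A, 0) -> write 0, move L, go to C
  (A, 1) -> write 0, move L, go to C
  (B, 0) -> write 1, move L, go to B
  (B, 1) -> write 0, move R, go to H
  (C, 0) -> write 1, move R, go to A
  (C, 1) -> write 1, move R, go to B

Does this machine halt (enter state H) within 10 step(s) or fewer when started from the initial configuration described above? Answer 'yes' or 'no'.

Step 1: in state A at pos 0, read 0 -> (A,0)->write 0,move L,goto C. Now: state=C, head=-1, tape[-2..1]=0000 (head:  ^)
Step 2: in state C at pos -1, read 0 -> (C,0)->write 1,move R,goto A. Now: state=A, head=0, tape[-2..1]=0100 (head:   ^)
Step 3: in state A at pos 0, read 0 -> (A,0)->write 0,move L,goto C. Now: state=C, head=-1, tape[-2..1]=0100 (head:  ^)
Step 4: in state C at pos -1, read 1 -> (C,1)->write 1,move R,goto B. Now: state=B, head=0, tape[-2..1]=0100 (head:   ^)
Step 5: in state B at pos 0, read 0 -> (B,0)->write 1,move L,goto B. Now: state=B, head=-1, tape[-2..1]=0110 (head:  ^)
Step 6: in state B at pos -1, read 1 -> (B,1)->write 0,move R,goto H. Now: state=H, head=0, tape[-2..1]=0010 (head:   ^)
State H reached at step 6; 6 <= 10 -> yes

Answer: yes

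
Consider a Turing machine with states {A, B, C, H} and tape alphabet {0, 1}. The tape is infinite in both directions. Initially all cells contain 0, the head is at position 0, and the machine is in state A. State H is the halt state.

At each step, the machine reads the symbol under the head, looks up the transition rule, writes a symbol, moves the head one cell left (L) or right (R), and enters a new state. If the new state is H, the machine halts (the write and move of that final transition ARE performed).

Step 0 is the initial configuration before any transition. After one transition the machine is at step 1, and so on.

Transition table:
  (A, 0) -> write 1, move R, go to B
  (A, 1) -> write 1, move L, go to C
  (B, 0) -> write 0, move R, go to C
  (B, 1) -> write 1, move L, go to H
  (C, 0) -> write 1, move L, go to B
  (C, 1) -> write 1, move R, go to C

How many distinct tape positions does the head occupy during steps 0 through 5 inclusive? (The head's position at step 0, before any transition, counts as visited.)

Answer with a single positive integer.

Answer: 4

Derivation:
Step 1: in state A at pos 0, read 0 -> (A,0)->write 1,move R,goto B. Now: state=B, head=1, tape[-1..2]=0100 (head:   ^)
Step 2: in state B at pos 1, read 0 -> (B,0)->write 0,move R,goto C. Now: state=C, head=2, tape[-1..3]=01000 (head:    ^)
Step 3: in state C at pos 2, read 0 -> (C,0)->write 1,move L,goto B. Now: state=B, head=1, tape[-1..3]=01010 (head:   ^)
Step 4: in state B at pos 1, read 0 -> (B,0)->write 0,move R,goto C. Now: state=C, head=2, tape[-1..3]=01010 (head:    ^)
Step 5: in state C at pos 2, read 1 -> (C,1)->write 1,move R,goto C. Now: state=C, head=3, tape[-1..4]=010100 (head:     ^)
Head positions at steps 0..5: starting at 0, distinct positions visited = {0, 1, 2, 3} -> 4 position(s)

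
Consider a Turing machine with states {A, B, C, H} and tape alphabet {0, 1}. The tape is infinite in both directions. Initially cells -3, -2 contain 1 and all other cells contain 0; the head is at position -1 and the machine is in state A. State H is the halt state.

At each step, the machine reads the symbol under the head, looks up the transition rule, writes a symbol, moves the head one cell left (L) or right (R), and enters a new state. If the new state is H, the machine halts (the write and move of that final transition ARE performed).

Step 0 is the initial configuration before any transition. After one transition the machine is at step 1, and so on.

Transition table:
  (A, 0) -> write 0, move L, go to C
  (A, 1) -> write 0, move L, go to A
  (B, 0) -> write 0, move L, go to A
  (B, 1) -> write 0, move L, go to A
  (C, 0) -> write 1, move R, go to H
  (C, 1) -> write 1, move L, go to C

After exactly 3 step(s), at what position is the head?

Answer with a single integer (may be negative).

Step 1: in state A at pos -1, read 0 -> (A,0)->write 0,move L,goto C. Now: state=C, head=-2, tape[-4..0]=01100 (head:   ^)
Step 2: in state C at pos -2, read 1 -> (C,1)->write 1,move L,goto C. Now: state=C, head=-3, tape[-4..0]=01100 (head:  ^)
Step 3: in state C at pos -3, read 1 -> (C,1)->write 1,move L,goto C. Now: state=C, head=-4, tape[-5..0]=001100 (head:  ^)

Answer: -4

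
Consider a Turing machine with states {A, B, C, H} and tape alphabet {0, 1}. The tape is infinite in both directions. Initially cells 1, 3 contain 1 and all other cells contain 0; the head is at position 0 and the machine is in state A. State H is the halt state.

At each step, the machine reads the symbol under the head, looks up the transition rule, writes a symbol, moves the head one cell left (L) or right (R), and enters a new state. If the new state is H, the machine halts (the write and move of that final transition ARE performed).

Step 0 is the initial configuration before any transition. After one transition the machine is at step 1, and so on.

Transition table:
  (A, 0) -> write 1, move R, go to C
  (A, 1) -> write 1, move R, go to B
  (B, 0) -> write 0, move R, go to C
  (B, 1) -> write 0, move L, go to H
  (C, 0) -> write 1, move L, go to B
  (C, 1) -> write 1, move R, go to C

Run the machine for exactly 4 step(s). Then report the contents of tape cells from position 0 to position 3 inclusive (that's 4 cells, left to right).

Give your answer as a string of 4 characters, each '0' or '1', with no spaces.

Step 1: in state A at pos 0, read 0 -> (A,0)->write 1,move R,goto C. Now: state=C, head=1, tape[-1..4]=011010 (head:   ^)
Step 2: in state C at pos 1, read 1 -> (C,1)->write 1,move R,goto C. Now: state=C, head=2, tape[-1..4]=011010 (head:    ^)
Step 3: in state C at pos 2, read 0 -> (C,0)->write 1,move L,goto B. Now: state=B, head=1, tape[-1..4]=011110 (head:   ^)
Step 4: in state B at pos 1, read 1 -> (B,1)->write 0,move L,goto H. Now: state=H, head=0, tape[-1..4]=010110 (head:  ^)

Answer: 1011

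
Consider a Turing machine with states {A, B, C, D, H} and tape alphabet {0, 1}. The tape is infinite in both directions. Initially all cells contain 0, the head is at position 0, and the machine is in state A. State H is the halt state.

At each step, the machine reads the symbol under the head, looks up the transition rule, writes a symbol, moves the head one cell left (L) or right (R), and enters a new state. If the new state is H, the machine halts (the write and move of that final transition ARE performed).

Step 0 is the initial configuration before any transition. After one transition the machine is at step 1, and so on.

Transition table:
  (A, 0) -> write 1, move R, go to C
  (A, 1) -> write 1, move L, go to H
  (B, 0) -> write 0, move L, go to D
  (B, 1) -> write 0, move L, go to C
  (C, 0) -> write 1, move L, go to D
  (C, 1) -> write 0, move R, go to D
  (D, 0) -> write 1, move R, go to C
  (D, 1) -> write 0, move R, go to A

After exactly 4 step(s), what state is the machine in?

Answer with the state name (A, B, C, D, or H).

Answer: H

Derivation:
Step 1: in state A at pos 0, read 0 -> (A,0)->write 1,move R,goto C. Now: state=C, head=1, tape[-1..2]=0100 (head:   ^)
Step 2: in state C at pos 1, read 0 -> (C,0)->write 1,move L,goto D. Now: state=D, head=0, tape[-1..2]=0110 (head:  ^)
Step 3: in state D at pos 0, read 1 -> (D,1)->write 0,move R,goto A. Now: state=A, head=1, tape[-1..2]=0010 (head:   ^)
Step 4: in state A at pos 1, read 1 -> (A,1)->write 1,move L,goto H. Now: state=H, head=0, tape[-1..2]=0010 (head:  ^)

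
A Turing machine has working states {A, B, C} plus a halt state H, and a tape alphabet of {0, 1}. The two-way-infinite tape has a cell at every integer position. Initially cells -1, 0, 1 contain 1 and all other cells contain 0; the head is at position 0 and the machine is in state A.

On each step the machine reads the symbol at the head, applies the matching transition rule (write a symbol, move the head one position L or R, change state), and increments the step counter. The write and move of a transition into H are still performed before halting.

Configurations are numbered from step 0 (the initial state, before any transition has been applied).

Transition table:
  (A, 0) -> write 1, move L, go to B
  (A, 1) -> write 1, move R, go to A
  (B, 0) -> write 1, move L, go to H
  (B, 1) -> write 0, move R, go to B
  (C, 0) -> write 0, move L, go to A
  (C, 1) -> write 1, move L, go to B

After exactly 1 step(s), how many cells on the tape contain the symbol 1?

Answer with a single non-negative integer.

Step 1: in state A at pos 0, read 1 -> (A,1)->write 1,move R,goto A. Now: state=A, head=1, tape[-2..2]=01110 (head:    ^)
Cells containing 1 after step 1: {-1, 0, 1} -> 3 cell(s)

Answer: 3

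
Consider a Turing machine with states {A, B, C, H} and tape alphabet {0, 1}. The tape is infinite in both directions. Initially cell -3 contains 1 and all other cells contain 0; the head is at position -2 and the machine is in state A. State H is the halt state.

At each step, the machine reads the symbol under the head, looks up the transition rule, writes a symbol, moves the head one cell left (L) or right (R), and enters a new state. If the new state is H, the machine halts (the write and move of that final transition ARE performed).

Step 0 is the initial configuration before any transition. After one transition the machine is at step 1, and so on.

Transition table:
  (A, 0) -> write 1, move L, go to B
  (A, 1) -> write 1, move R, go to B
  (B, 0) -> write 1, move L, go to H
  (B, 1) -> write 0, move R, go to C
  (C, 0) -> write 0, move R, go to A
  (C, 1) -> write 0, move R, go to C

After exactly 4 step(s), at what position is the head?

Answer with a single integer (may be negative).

Answer: 0

Derivation:
Step 1: in state A at pos -2, read 0 -> (A,0)->write 1,move L,goto B. Now: state=B, head=-3, tape[-4..-1]=0110 (head:  ^)
Step 2: in state B at pos -3, read 1 -> (B,1)->write 0,move R,goto C. Now: state=C, head=-2, tape[-4..-1]=0010 (head:   ^)
Step 3: in state C at pos -2, read 1 -> (C,1)->write 0,move R,goto C. Now: state=C, head=-1, tape[-4..0]=00000 (head:    ^)
Step 4: in state C at pos -1, read 0 -> (C,0)->write 0,move R,goto A. Now: state=A, head=0, tape[-4..1]=000000 (head:     ^)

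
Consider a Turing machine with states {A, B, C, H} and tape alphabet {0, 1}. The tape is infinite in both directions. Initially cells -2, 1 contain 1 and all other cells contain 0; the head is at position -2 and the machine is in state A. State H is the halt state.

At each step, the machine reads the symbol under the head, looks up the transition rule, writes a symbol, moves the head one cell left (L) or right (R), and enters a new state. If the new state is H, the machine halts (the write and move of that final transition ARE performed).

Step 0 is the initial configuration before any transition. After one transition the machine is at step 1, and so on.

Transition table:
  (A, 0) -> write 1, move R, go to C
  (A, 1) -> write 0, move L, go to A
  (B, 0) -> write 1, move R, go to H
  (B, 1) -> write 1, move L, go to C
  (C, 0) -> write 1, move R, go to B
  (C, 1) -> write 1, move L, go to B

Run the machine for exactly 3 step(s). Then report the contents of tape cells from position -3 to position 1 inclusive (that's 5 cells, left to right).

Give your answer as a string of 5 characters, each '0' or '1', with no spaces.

Step 1: in state A at pos -2, read 1 -> (A,1)->write 0,move L,goto A. Now: state=A, head=-3, tape[-4..2]=0000010 (head:  ^)
Step 2: in state A at pos -3, read 0 -> (A,0)->write 1,move R,goto C. Now: state=C, head=-2, tape[-4..2]=0100010 (head:   ^)
Step 3: in state C at pos -2, read 0 -> (C,0)->write 1,move R,goto B. Now: state=B, head=-1, tape[-4..2]=0110010 (head:    ^)

Answer: 11001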